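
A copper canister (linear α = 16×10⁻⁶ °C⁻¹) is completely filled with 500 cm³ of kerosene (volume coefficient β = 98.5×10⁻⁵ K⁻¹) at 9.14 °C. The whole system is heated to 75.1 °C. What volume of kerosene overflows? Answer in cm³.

The canister also expands: β_container ≈ 3α = 4.8×10⁻⁵ /K
Net overflow = V₀(β_liq − 3α_cont)ΔT
β − 3α = 9.85×10⁻⁴ − 4.8×10⁻⁵ = 9.37×10⁻⁴ /K; ΔT = 65.96 K
ΔV = 500 × 9.37×10⁻⁴ × 65.96 = 30.9 cm³

30.9 cm³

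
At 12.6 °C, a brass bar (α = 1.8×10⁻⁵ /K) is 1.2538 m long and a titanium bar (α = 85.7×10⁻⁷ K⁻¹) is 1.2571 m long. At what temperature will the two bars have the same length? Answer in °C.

T = 292.4 °C

Equal length when α₁L₁ΔT − α₂L₂ΔT = L₂ − L₁ = 3.30×10⁻³ m
α₁L₁ = 2.25684×10⁻⁵, α₂L₂ = 1.0773347×10⁻⁵ → Δ(αL) = 1.1795053×10⁻⁵ m/K
ΔT = 3.30×10⁻³ / 1.1795053×10⁻⁵ = 279.778 K, so T = 12.6 + 279.778 = 292.378 °C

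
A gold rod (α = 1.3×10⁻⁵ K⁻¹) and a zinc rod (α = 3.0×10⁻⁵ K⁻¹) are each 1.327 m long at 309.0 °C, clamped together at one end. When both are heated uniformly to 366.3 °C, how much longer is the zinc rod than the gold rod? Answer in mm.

ΔT = 57.3 K
gold: ΔL = 1.3×10⁻⁵ × 1.327 m × 57.3 = 9.8848×10⁻⁴ m = 0.98848 mm
zinc: ΔL = 3.0×10⁻⁵ × 1.327 m × 57.3 = 2.2811×10⁻³ m = 2.2811 mm
difference = 2.2811 − 0.98848 = 1.29262 mm

1.29 mm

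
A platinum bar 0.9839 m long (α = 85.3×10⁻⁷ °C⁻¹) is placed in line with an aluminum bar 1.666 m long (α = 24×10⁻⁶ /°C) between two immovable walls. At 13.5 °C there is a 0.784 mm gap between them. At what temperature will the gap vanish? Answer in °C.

T = 29.7 °C

Gap closes when ΔL₁ + ΔL₂ = 0.784 mm = 7.84×10⁻⁴ m
(α₁L₁ + α₂L₂)ΔT = g
α₁L₁ + α₂L₂ = 85.3×10⁻⁷×0.9839 + 24×10⁻⁶×1.666 = 4.8376667×10⁻⁵ m/K
ΔT = 7.84×10⁻⁴ / 4.8376667×10⁻⁵ = 16.206 K
T = 13.5 + 16.206 = 29.706 °C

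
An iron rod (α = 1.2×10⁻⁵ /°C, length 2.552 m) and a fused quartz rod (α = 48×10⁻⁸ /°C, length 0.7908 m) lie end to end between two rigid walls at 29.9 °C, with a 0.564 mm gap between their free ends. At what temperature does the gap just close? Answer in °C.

T = 48.1 °C

α₁L₁ = 3.0624×10⁻⁵ m/K, α₂L₂ = 3.79584×10⁻⁷ m/K → total 3.1003584×10⁻⁵ m/K
ΔT = g/(α₁L₁+α₂L₂) = 5.64×10⁻⁴ / 3.1003584×10⁻⁵ = 18.191 K
T = 29.9 + 18.191 = 48.091 °C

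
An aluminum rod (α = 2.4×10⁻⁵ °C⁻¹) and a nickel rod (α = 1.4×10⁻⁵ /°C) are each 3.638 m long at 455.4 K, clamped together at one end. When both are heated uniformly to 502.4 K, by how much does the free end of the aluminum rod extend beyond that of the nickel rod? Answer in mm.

1.71 mm

ΔT = 47.0 K
aluminum: ΔL = 2.4×10⁻⁵ × 3.638 m × 47.0 = 4.1037×10⁻³ m = 4.1037 mm
nickel: ΔL = 1.4×10⁻⁵ × 3.638 m × 47.0 = 2.3938×10⁻³ m = 2.3938 mm
difference = 4.1037 − 2.3938 = 1.7099 mm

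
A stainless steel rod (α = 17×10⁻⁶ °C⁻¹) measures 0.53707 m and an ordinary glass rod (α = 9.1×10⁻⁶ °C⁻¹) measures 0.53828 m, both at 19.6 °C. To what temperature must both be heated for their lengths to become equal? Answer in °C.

T = 305.5 °C

Equal length when α₁L₁ΔT − α₂L₂ΔT = L₂ − L₁ = 1.21×10⁻³ m
α₁L₁ = 9.13019×10⁻⁶, α₂L₂ = 4.898348×10⁻⁶ → Δ(αL) = 4.231842×10⁻⁶ m/K
ΔT = 1.21×10⁻³ / 4.231842×10⁻⁶ = 285.927 K, so T = 19.6 + 285.927 = 305.527 °C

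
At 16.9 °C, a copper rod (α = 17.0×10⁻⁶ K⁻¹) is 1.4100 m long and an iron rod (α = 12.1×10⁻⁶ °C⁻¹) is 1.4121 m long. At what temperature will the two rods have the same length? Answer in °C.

Equal length when α₁L₁ΔT − α₂L₂ΔT = L₂ − L₁ = 2.10×10⁻³ m
α₁L₁ = 2.397×10⁻⁵, α₂L₂ = 1.708641×10⁻⁵ → Δ(αL) = 6.88359×10⁻⁶ m/K
ΔT = 2.10×10⁻³ / 6.88359×10⁻⁶ = 305.073 K, so T = 16.9 + 305.073 = 321.973 °C

T = 322.0 °C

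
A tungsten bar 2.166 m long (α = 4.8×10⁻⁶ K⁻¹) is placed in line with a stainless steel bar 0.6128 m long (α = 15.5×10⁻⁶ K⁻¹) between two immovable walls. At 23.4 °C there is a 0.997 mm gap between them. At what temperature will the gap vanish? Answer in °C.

T = 73.5 °C

α₁L₁ = 1.03968×10⁻⁵ m/K, α₂L₂ = 9.4984×10⁻⁶ m/K → total 1.98952×10⁻⁵ m/K
ΔT = g/(α₁L₁+α₂L₂) = 9.97×10⁻⁴ / 1.98952×10⁻⁵ = 50.113 K
T = 23.4 + 50.113 = 73.513 °C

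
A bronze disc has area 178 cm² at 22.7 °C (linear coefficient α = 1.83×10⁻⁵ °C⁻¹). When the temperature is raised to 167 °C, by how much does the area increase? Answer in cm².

Area coefficient ≈ 2α; |ΔT| = 144.3 K
ΔA = 2αA₀ΔT = 2(1.83×10⁻⁵)(178)(144.3) = 0.940 cm²

ΔA = 0.940 cm²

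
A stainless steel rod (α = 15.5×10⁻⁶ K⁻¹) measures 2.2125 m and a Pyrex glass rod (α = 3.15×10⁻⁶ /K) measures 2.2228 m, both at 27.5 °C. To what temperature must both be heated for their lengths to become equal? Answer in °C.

T = 404.9 °C

L₁(1 + α₁ΔT) = L₂(1 + α₂ΔT) ⇒ ΔT = (L₂ − L₁)/(α₁L₁ − α₂L₂)
L₂ − L₁ = 2.2228 − 2.2125 = 1.03×10⁻² m
α₁L₁ − α₂L₂ = 15.5×10⁻⁶×2.2125 − 3.15×10⁻⁶×2.2228 = 2.729193×10⁻⁵ m/K
ΔT = 1.03×10⁻² / 2.729193×10⁻⁵ = 377.401 K
T = 27.5 + 377.401 = 404.901 °C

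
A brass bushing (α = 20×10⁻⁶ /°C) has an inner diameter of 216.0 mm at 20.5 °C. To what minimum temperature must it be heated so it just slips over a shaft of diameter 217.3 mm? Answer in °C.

Required Δd = 217.3 − 216.0 = 1.3 mm
Δd = αd₀ΔT ⇒ ΔT = Δd/(αd₀) = 1.3 / (20×10⁻⁶ × 216.0) = 300.93 K
T_min = 20.5 + 300.93 = 321.43 °C

T = 321 °C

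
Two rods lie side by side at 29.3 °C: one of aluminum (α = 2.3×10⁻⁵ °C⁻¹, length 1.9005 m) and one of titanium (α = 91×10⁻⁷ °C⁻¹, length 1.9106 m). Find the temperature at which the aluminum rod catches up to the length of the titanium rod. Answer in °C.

Equal length when α₁L₁ΔT − α₂L₂ΔT = L₂ − L₁ = 1.01×10⁻² m
α₁L₁ = 4.37115×10⁻⁵, α₂L₂ = 1.738646×10⁻⁵ → Δ(αL) = 2.632504×10⁻⁵ m/K
ΔT = 1.01×10⁻² / 2.632504×10⁻⁵ = 383.665 K, so T = 29.3 + 383.665 = 412.965 °C

T = 413.0 °C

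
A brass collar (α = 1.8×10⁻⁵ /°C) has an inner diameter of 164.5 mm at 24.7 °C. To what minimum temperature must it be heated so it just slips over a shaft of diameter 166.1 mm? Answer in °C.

Required Δd = 166.1 − 164.5 = 1.6 mm
Δd = αd₀ΔT ⇒ ΔT = Δd/(αd₀) = 1.6 / (1.8×10⁻⁵ × 164.5) = 540.36 K
T_min = 24.7 + 540.36 = 565.06 °C

T = 565 °C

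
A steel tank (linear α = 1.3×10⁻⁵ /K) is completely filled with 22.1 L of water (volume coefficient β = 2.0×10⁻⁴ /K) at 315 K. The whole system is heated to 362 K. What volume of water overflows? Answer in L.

0.167 L

The tank also expands: β_container ≈ 3α = 3.9×10⁻⁵ /K
Net overflow = V₀(β_liq − 3α_cont)ΔT
β − 3α = 2.00×10⁻⁴ − 3.9×10⁻⁵ = 1.61×10⁻⁴ /K; ΔT = 47 K
ΔV = 22.1 × 1.61×10⁻⁴ × 47 = 0.167 L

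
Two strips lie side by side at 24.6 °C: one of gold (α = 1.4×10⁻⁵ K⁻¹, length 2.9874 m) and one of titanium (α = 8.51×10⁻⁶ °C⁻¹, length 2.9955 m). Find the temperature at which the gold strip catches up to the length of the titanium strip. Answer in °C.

Equal length when α₁L₁ΔT − α₂L₂ΔT = L₂ − L₁ = 8.10×10⁻³ m
α₁L₁ = 4.18236×10⁻⁵, α₂L₂ = 2.5491705×10⁻⁵ → Δ(αL) = 1.6331895×10⁻⁵ m/K
ΔT = 8.10×10⁻³ / 1.6331895×10⁻⁵ = 495.962 K, so T = 24.6 + 495.962 = 520.562 °C

T = 520.6 °C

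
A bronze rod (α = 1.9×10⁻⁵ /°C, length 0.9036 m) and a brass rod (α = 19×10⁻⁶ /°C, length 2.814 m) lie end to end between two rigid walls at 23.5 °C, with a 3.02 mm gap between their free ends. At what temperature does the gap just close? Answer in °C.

T = 66.3 °C

Gap closes when ΔL₁ + ΔL₂ = 3.02 mm = 3.02×10⁻³ m
(α₁L₁ + α₂L₂)ΔT = g
α₁L₁ + α₂L₂ = 1.9×10⁻⁵×0.9036 + 19×10⁻⁶×2.814 = 7.06344×10⁻⁵ m/K
ΔT = 3.02×10⁻³ / 7.06344×10⁻⁵ = 42.755 K
T = 23.5 + 42.755 = 66.255 °C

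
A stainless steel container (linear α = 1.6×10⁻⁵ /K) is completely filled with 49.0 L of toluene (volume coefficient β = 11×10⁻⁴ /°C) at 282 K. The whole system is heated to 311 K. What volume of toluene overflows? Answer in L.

1.49 L

The container also expands: β_container ≈ 3α = 4.8×10⁻⁵ /K
Net overflow = V₀(β_liq − 3α_cont)ΔT
β − 3α = 1.10×10⁻³ − 4.8×10⁻⁵ = 1.052×10⁻³ /K; ΔT = 29 K
ΔV = 49.0 × 1.052×10⁻³ × 29 = 1.49 L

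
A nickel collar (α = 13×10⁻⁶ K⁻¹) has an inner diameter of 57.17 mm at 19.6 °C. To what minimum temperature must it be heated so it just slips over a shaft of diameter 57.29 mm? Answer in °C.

T = 181 °C

Required Δd = 57.29 − 57.17 = 0.12 mm
Δd = αd₀ΔT ⇒ ΔT = Δd/(αd₀) = 0.12 / (13×10⁻⁶ × 57.17) = 161.46 K
T_min = 19.6 + 161.46 = 181.06 °C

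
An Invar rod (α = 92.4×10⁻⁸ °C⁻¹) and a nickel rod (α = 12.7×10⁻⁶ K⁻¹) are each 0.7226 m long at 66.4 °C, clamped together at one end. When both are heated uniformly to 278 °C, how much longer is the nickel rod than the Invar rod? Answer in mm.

1.80 mm

ΔT = 211.6 K
Invar: ΔL = 92.4×10⁻⁸ × 0.7226 m × 211.6 = 1.4128×10⁻⁴ m = 0.14128 mm
nickel: ΔL = 12.7×10⁻⁶ × 0.7226 m × 211.6 = 1.9419×10⁻³ m = 1.9419 mm
difference = 1.9419 − 0.14128 = 1.80062 mm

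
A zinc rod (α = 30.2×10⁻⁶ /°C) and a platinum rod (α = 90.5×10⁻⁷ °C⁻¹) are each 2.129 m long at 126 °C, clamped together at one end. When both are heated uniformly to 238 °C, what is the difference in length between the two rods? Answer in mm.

5.04 mm

ΔT = 112 K
zinc: ΔL = 30.2×10⁻⁶ × 2.129 m × 112 = 7.2011×10⁻³ m = 7.2011 mm
platinum: ΔL = 90.5×10⁻⁷ × 2.129 m × 112 = 2.1580×10⁻³ m = 2.1580 mm
difference = 7.2011 − 2.1580 = 5.0431 mm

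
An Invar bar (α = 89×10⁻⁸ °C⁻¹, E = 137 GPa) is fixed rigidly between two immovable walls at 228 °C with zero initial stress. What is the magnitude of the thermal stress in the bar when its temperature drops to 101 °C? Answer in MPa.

σ = 15.5 MPa

Fully constrained: the free strain ε = αΔT is blocked, so σ = Eε = EαΔT.
|ΔT| = 127 K
σ = 137×10⁹ × 89×10⁻⁸ × 127 = 1.55×10⁷ Pa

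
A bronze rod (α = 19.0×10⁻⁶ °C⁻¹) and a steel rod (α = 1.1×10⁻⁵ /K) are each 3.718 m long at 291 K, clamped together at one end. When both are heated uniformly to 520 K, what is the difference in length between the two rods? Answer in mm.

ΔT = 229 K
bronze: ΔL = 19.0×10⁻⁶ × 3.718 m × 229 = 1.6177×10⁻² m = 16.177 mm
steel: ΔL = 1.1×10⁻⁵ × 3.718 m × 229 = 9.3656×10⁻³ m = 9.3656 mm
difference = 16.177 − 9.3656 = 6.8114 mm

6.81 mm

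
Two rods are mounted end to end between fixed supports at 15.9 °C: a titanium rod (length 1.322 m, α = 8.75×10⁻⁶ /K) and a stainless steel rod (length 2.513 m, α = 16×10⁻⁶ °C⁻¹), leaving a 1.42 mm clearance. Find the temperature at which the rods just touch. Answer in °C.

T = 43.3 °C

Gap closes when ΔL₁ + ΔL₂ = 1.42 mm = 1.42×10⁻³ m
(α₁L₁ + α₂L₂)ΔT = g
α₁L₁ + α₂L₂ = 8.75×10⁻⁶×1.322 + 16×10⁻⁶×2.513 = 5.17755×10⁻⁵ m/K
ΔT = 1.42×10⁻³ / 5.17755×10⁻⁵ = 27.426 K
T = 15.9 + 27.426 = 43.326 °C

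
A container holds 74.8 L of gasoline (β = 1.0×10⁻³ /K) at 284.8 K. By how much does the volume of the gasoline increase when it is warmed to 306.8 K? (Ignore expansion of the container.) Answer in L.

|ΔT| = |306.8 − 284.8| = 22.0 K
ΔV = βV₀ΔT = (1.0×10⁻³)(74.8)(22.0) = 1.65 L

ΔV = 1.65 L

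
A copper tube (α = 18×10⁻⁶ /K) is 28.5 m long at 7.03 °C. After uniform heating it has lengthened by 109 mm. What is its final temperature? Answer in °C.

ΔL = αL₀ΔT ⇒ ΔT = ΔL / (αL₀)
ΔT = 109×10⁻³ m / (18×10⁻⁶ × 28.5 m) = 212.48 K
T = 7.03 + 212.48 = 219.51 °C

T = 220 °C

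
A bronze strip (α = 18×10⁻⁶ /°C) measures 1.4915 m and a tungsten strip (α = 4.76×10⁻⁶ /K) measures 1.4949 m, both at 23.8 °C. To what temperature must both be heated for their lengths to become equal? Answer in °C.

T = 196.1 °C

L₁(1 + α₁ΔT) = L₂(1 + α₂ΔT) ⇒ ΔT = (L₂ − L₁)/(α₁L₁ − α₂L₂)
L₂ − L₁ = 1.4949 − 1.4915 = 3.40×10⁻³ m
α₁L₁ − α₂L₂ = 18×10⁻⁶×1.4915 − 4.76×10⁻⁶×1.4949 = 1.9731276×10⁻⁵ m/K
ΔT = 3.40×10⁻³ / 1.9731276×10⁻⁵ = 172.315 K
T = 23.8 + 172.315 = 196.115 °C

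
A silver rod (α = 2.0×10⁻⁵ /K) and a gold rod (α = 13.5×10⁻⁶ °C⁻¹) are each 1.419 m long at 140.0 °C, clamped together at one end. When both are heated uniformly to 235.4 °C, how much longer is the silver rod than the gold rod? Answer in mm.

ΔT = 95.4 K
silver: ΔL = 2.0×10⁻⁵ × 1.419 m × 95.4 = 2.7075×10⁻³ m = 2.7075 mm
gold: ΔL = 13.5×10⁻⁶ × 1.419 m × 95.4 = 1.8275×10⁻³ m = 1.8275 mm
difference = 2.7075 − 1.8275 = 0.8800 mm

0.880 mm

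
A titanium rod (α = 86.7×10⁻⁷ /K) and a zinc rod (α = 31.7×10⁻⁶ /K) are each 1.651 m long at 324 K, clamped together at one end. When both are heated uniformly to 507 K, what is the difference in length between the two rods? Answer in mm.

ΔT = 183 K
titanium: ΔL = 86.7×10⁻⁷ × 1.651 m × 183 = 2.6195×10⁻³ m = 2.6195 mm
zinc: ΔL = 31.7×10⁻⁶ × 1.651 m × 183 = 9.5776×10⁻³ m = 9.5776 mm
difference = 9.5776 − 2.6195 = 6.9581 mm

6.96 mm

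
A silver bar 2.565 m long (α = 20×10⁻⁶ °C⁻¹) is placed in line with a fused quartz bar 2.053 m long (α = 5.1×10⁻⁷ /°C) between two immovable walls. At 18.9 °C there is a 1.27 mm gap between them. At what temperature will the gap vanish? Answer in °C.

Gap closes when ΔL₁ + ΔL₂ = 1.27 mm = 1.27×10⁻³ m
(α₁L₁ + α₂L₂)ΔT = g
α₁L₁ + α₂L₂ = 20×10⁻⁶×2.565 + 5.1×10⁻⁷×2.053 = 5.234703×10⁻⁵ m/K
ΔT = 1.27×10⁻³ / 5.234703×10⁻⁵ = 24.261 K
T = 18.9 + 24.261 = 43.161 °C

T = 43.2 °C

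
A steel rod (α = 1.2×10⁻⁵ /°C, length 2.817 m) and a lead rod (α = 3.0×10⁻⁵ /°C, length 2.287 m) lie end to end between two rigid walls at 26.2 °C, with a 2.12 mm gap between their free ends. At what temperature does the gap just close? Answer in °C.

T = 46.9 °C

Gap closes when ΔL₁ + ΔL₂ = 2.12 mm = 2.12×10⁻³ m
(α₁L₁ + α₂L₂)ΔT = g
α₁L₁ + α₂L₂ = 1.2×10⁻⁵×2.817 + 3.0×10⁻⁵×2.287 = 1.02414×10⁻⁴ m/K
ΔT = 2.12×10⁻³ / 1.02414×10⁻⁴ = 20.700 K
T = 26.2 + 20.700 = 46.900 °C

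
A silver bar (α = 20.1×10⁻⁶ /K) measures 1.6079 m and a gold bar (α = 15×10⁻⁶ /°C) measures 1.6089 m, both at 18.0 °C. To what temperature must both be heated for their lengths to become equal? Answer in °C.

T = 140.2 °C

Equal length when α₁L₁ΔT − α₂L₂ΔT = L₂ − L₁ = 1.00×10⁻³ m
α₁L₁ = 3.231879×10⁻⁵, α₂L₂ = 2.41335×10⁻⁵ → Δ(αL) = 8.18529×10⁻⁶ m/K
ΔT = 1.00×10⁻³ / 8.18529×10⁻⁶ = 122.170 K, so T = 18.0 + 122.170 = 140.170 °C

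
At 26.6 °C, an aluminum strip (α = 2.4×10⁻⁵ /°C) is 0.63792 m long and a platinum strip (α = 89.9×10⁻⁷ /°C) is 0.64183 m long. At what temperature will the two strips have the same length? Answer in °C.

L₁(1 + α₁ΔT) = L₂(1 + α₂ΔT) ⇒ ΔT = (L₂ − L₁)/(α₁L₁ − α₂L₂)
L₂ − L₁ = 0.64183 − 0.63792 = 3.91×10⁻³ m
α₁L₁ − α₂L₂ = 2.4×10⁻⁵×0.63792 − 89.9×10⁻⁷×0.64183 = 9.5400283×10⁻⁶ m/K
ΔT = 3.91×10⁻³ / 9.5400283×10⁻⁶ = 409.852 K
T = 26.6 + 409.852 = 436.452 °C

T = 436.5 °C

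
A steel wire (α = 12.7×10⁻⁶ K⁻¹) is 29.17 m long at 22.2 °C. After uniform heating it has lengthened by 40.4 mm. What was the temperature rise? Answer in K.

ΔT = 109 K

ΔL = αL₀ΔT ⇒ ΔT = ΔL / (αL₀)
ΔT = 40.4×10⁻³ m / (12.7×10⁻⁶ × 29.17 m) = 109.05 K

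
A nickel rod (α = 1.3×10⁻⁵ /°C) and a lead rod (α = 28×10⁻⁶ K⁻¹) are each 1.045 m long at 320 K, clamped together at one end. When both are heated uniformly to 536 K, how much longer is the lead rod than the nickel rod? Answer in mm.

ΔT = 216 K
nickel: ΔL = 1.3×10⁻⁵ × 1.045 m × 216 = 2.9344×10⁻³ m = 2.9344 mm
lead: ΔL = 28×10⁻⁶ × 1.045 m × 216 = 6.3202×10⁻³ m = 6.3202 mm
difference = 6.3202 − 2.9344 = 3.3858 mm

3.39 mm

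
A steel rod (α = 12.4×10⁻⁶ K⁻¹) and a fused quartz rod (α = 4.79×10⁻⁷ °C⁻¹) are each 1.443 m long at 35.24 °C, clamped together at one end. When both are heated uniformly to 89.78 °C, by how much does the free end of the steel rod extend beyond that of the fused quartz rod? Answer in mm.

ΔT = 54.54 K
steel: ΔL = 12.4×10⁻⁶ × 1.443 m × 54.54 = 9.7590×10⁻⁴ m = 0.97590 mm
fused quartz: ΔL = 4.79×10⁻⁷ × 1.443 m × 54.54 = 3.7698×10⁻⁵ m = 0.037698 mm
difference = 0.97590 − 0.037698 = 0.938202 mm

0.938 mm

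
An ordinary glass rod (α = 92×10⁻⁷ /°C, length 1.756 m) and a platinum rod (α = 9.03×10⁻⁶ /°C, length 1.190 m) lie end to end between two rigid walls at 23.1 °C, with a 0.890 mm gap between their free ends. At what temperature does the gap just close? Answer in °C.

T = 56.2 °C

α₁L₁ = 1.61552×10⁻⁵ m/K, α₂L₂ = 1.07457×10⁻⁵ m/K → total 2.69009×10⁻⁵ m/K
ΔT = g/(α₁L₁+α₂L₂) = 8.90×10⁻⁴ / 2.69009×10⁻⁵ = 33.084 K
T = 23.1 + 33.084 = 56.184 °C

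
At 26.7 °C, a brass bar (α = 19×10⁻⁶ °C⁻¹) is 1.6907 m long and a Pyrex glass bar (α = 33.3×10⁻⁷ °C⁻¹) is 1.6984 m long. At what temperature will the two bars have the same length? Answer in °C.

L₁(1 + α₁ΔT) = L₂(1 + α₂ΔT) ⇒ ΔT = (L₂ − L₁)/(α₁L₁ − α₂L₂)
L₂ − L₁ = 1.6984 − 1.6907 = 7.70×10⁻³ m
α₁L₁ − α₂L₂ = 19×10⁻⁶×1.6907 − 33.3×10⁻⁷×1.6984 = 2.6467628×10⁻⁵ m/K
ΔT = 7.70×10⁻³ / 2.6467628×10⁻⁵ = 290.921 K
T = 26.7 + 290.921 = 317.621 °C

T = 317.6 °C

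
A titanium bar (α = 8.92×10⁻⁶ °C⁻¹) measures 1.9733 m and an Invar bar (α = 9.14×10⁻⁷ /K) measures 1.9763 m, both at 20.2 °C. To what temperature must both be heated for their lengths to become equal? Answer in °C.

T = 210.1 °C

L₁(1 + α₁ΔT) = L₂(1 + α₂ΔT) ⇒ ΔT = (L₂ − L₁)/(α₁L₁ − α₂L₂)
L₂ − L₁ = 1.9763 − 1.9733 = 3.00×10⁻³ m
α₁L₁ − α₂L₂ = 8.92×10⁻⁶×1.9733 − 9.14×10⁻⁷×1.9763 = 1.57954978×10⁻⁵ m/K
ΔT = 3.00×10⁻³ / 1.57954978×10⁻⁵ = 189.928 K
T = 20.2 + 189.928 = 210.128 °C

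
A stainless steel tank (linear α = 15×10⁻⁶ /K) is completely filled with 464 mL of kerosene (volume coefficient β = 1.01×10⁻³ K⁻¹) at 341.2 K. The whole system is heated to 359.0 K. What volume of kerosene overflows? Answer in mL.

7.97 mL

The tank also expands: β_container ≈ 3α = 4.5×10⁻⁵ /K
Net overflow = V₀(β_liq − 3α_cont)ΔT
β − 3α = 1.01×10⁻³ − 4.5×10⁻⁵ = 9.65×10⁻⁴ /K; ΔT = 17.8 K
ΔV = 464 × 9.65×10⁻⁴ × 17.8 = 7.97 mL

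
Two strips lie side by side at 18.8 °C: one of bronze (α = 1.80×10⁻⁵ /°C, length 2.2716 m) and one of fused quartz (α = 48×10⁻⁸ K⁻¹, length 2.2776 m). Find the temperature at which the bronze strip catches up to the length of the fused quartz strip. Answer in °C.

T = 169.6 °C

Equal length when α₁L₁ΔT − α₂L₂ΔT = L₂ − L₁ = 6.00×10⁻³ m
α₁L₁ = 4.08888×10⁻⁵, α₂L₂ = 1.093248×10⁻⁶ → Δ(αL) = 3.9795552×10⁻⁵ m/K
ΔT = 6.00×10⁻³ / 3.9795552×10⁻⁵ = 150.771 K, so T = 18.8 + 150.771 = 169.571 °C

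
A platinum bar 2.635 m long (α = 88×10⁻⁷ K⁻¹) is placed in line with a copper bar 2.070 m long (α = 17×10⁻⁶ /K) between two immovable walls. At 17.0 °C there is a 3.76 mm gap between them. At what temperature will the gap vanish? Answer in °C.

α₁L₁ = 2.3188×10⁻⁵ m/K, α₂L₂ = 3.519×10⁻⁵ m/K → total 5.8378×10⁻⁵ m/K
ΔT = g/(α₁L₁+α₂L₂) = 3.76×10⁻³ / 5.8378×10⁻⁵ = 64.408 K
T = 17.0 + 64.408 = 81.408 °C

T = 81.4 °C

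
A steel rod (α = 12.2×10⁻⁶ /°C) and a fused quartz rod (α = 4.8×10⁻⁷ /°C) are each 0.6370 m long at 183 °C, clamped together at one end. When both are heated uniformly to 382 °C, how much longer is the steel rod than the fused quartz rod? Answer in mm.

1.49 mm

ΔT = 199 K
steel: ΔL = 12.2×10⁻⁶ × 0.6370 m × 199 = 1.5465×10⁻³ m = 1.5465 mm
fused quartz: ΔL = 4.8×10⁻⁷ × 0.6370 m × 199 = 6.0846×10⁻⁵ m = 0.060846 mm
difference = 1.5465 − 0.060846 = 1.485654 mm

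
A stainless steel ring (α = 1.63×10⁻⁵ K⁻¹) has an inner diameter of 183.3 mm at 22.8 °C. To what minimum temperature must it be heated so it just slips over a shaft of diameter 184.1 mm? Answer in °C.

Required Δd = 184.1 − 183.3 = 0.8 mm
Δd = αd₀ΔT ⇒ ΔT = Δd/(αd₀) = 0.8 / (1.63×10⁻⁵ × 183.3) = 267.76 K
T_min = 22.8 + 267.76 = 290.56 °C

T = 291 °C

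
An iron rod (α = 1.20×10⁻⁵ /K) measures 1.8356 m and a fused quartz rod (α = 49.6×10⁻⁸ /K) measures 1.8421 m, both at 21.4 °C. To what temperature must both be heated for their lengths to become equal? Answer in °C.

T = 329.3 °C

Equal length when α₁L₁ΔT − α₂L₂ΔT = L₂ − L₁ = 6.50×10⁻³ m
α₁L₁ = 2.20272×10⁻⁵, α₂L₂ = 9.136816×10⁻⁷ → Δ(αL) = 2.11135184×10⁻⁵ m/K
ΔT = 6.50×10⁻³ / 2.11135184×10⁻⁵ = 307.860 K, so T = 21.4 + 307.860 = 329.260 °C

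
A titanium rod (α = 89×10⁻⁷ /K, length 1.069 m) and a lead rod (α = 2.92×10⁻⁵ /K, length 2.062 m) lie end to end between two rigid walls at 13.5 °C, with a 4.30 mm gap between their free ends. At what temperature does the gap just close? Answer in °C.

T = 75.2 °C

α₁L₁ = 9.5141×10⁻⁶ m/K, α₂L₂ = 6.02104×10⁻⁵ m/K → total 6.97245×10⁻⁵ m/K
ΔT = g/(α₁L₁+α₂L₂) = 4.30×10⁻³ / 6.97245×10⁻⁵ = 61.671 K
T = 13.5 + 61.671 = 75.171 °C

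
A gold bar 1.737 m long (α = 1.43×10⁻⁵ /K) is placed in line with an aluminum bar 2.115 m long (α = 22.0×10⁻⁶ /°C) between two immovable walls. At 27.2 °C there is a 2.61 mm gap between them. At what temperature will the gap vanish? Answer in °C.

T = 63.8 °C

α₁L₁ = 2.48391×10⁻⁵ m/K, α₂L₂ = 4.653×10⁻⁵ m/K → total 7.13691×10⁻⁵ m/K
ΔT = g/(α₁L₁+α₂L₂) = 2.61×10⁻³ / 7.13691×10⁻⁵ = 36.570 K
T = 27.2 + 36.570 = 63.770 °C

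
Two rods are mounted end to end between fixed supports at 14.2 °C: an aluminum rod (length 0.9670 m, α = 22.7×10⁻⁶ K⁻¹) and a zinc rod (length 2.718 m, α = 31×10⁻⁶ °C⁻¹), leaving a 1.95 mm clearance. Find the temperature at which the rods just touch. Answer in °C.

T = 32.6 °C

Gap closes when ΔL₁ + ΔL₂ = 1.95 mm = 1.95×10⁻³ m
(α₁L₁ + α₂L₂)ΔT = g
α₁L₁ + α₂L₂ = 22.7×10⁻⁶×0.9670 + 31×10⁻⁶×2.718 = 1.062089×10⁻⁴ m/K
ΔT = 1.95×10⁻³ / 1.062089×10⁻⁴ = 18.360 K
T = 14.2 + 18.360 = 32.560 °C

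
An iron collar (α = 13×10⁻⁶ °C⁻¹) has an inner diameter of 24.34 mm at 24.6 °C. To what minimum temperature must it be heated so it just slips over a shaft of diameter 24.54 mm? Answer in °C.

T = 657 °C

Required Δd = 24.54 − 24.34 = 0.20 mm
Δd = αd₀ΔT ⇒ ΔT = Δd/(αd₀) = 0.20 / (13×10⁻⁶ × 24.34) = 632.07 K
T_min = 24.6 + 632.07 = 656.67 °C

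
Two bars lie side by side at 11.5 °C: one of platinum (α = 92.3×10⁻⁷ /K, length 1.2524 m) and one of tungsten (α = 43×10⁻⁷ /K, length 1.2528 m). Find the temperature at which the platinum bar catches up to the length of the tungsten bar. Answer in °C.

T = 76.30 °C

L₁(1 + α₁ΔT) = L₂(1 + α₂ΔT) ⇒ ΔT = (L₂ − L₁)/(α₁L₁ − α₂L₂)
L₂ − L₁ = 1.2528 − 1.2524 = 4.00×10⁻⁴ m
α₁L₁ − α₂L₂ = 92.3×10⁻⁷×1.2524 − 43×10⁻⁷×1.2528 = 6.172612×10⁻⁶ m/K
ΔT = 4.00×10⁻⁴ / 6.172612×10⁻⁶ = 64.8024 K
T = 11.5 + 64.8024 = 76.3024 °C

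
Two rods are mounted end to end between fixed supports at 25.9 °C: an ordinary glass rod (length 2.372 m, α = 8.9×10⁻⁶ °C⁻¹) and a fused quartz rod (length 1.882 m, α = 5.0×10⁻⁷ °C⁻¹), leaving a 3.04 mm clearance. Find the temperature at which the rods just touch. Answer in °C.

Gap closes when ΔL₁ + ΔL₂ = 3.04 mm = 3.04×10⁻³ m
(α₁L₁ + α₂L₂)ΔT = g
α₁L₁ + α₂L₂ = 8.9×10⁻⁶×2.372 + 5.0×10⁻⁷×1.882 = 2.20518×10⁻⁵ m/K
ΔT = 3.04×10⁻³ / 2.20518×10⁻⁵ = 137.86 K
T = 25.9 + 137.86 = 163.76 °C

T = 164 °C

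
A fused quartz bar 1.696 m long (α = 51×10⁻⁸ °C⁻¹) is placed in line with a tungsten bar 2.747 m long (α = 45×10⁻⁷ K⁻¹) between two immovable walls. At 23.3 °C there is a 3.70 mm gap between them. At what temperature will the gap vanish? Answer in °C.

T = 303 °C

Gap closes when ΔL₁ + ΔL₂ = 3.70 mm = 3.70×10⁻³ m
(α₁L₁ + α₂L₂)ΔT = g
α₁L₁ + α₂L₂ = 51×10⁻⁸×1.696 + 45×10⁻⁷×2.747 = 1.322646×10⁻⁵ m/K
ΔT = 3.70×10⁻³ / 1.322646×10⁻⁵ = 279.74 K
T = 23.3 + 279.74 = 303.04 °C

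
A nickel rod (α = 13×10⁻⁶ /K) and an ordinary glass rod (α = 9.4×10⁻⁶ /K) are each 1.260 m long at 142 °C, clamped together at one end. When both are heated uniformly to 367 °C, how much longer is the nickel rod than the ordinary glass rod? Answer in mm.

ΔT = 225 K
nickel: ΔL = 13×10⁻⁶ × 1.260 m × 225 = 3.6855×10⁻³ m = 3.6855 mm
ordinary glass: ΔL = 9.4×10⁻⁶ × 1.260 m × 225 = 2.6649×10⁻³ m = 2.6649 mm
difference = 3.6855 − 2.6649 = 1.0206 mm

1.02 mm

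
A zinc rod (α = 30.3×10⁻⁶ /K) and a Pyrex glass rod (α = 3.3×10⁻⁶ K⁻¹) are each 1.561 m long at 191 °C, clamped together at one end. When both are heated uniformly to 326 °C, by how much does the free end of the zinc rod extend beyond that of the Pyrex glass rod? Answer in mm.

ΔT = 135 K
zinc: ΔL = 30.3×10⁻⁶ × 1.561 m × 135 = 6.3853×10⁻³ m = 6.3853 mm
Pyrex glass: ΔL = 3.3×10⁻⁶ × 1.561 m × 135 = 6.9543×10⁻⁴ m = 0.69543 mm
difference = 6.3853 − 0.69543 = 5.68987 mm

5.69 mm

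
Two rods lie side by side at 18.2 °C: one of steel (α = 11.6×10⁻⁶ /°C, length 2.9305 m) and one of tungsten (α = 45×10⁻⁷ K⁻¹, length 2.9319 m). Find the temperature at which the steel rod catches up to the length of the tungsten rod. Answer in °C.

L₁(1 + α₁ΔT) = L₂(1 + α₂ΔT) ⇒ ΔT = (L₂ − L₁)/(α₁L₁ − α₂L₂)
L₂ − L₁ = 2.9319 − 2.9305 = 1.40×10⁻³ m
α₁L₁ − α₂L₂ = 11.6×10⁻⁶×2.9305 − 45×10⁻⁷×2.9319 = 2.080025×10⁻⁵ m/K
ΔT = 1.40×10⁻³ / 2.080025×10⁻⁵ = 67.3069 K
T = 18.2 + 67.3069 = 85.5069 °C

T = 85.51 °C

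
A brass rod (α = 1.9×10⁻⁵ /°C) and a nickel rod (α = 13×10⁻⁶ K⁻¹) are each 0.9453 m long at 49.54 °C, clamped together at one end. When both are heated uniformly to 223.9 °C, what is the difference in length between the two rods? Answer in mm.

ΔT = 174.36 K
brass: ΔL = 1.9×10⁻⁵ × 0.9453 m × 174.36 = 3.1316×10⁻³ m = 3.1316 mm
nickel: ΔL = 13×10⁻⁶ × 0.9453 m × 174.36 = 2.1427×10⁻³ m = 2.1427 mm
difference = 3.1316 − 2.1427 = 0.9889 mm

0.989 mm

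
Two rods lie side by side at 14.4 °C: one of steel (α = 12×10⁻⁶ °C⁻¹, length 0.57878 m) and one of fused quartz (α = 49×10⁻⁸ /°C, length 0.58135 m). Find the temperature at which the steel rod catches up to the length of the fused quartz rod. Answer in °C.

T = 400.3 °C

L₁(1 + α₁ΔT) = L₂(1 + α₂ΔT) ⇒ ΔT = (L₂ − L₁)/(α₁L₁ − α₂L₂)
L₂ − L₁ = 0.58135 − 0.57878 = 2.57×10⁻³ m
α₁L₁ − α₂L₂ = 12×10⁻⁶×0.57878 − 49×10⁻⁸×0.58135 = 6.6604985×10⁻⁶ m/K
ΔT = 2.57×10⁻³ / 6.6604985×10⁻⁶ = 385.857 K
T = 14.4 + 385.857 = 400.257 °C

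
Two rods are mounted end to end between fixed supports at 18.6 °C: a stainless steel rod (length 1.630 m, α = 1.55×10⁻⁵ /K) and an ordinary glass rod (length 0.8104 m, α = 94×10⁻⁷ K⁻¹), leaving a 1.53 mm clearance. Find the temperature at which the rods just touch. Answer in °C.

Gap closes when ΔL₁ + ΔL₂ = 1.53 mm = 1.53×10⁻³ m
(α₁L₁ + α₂L₂)ΔT = g
α₁L₁ + α₂L₂ = 1.55×10⁻⁵×1.630 + 94×10⁻⁷×0.8104 = 3.288276×10⁻⁵ m/K
ΔT = 1.53×10⁻³ / 3.288276×10⁻⁵ = 46.529 K
T = 18.6 + 46.529 = 65.129 °C

T = 65.1 °C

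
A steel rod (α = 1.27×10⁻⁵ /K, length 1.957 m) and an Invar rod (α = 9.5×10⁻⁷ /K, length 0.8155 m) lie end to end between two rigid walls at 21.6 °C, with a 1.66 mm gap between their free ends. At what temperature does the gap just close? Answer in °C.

Gap closes when ΔL₁ + ΔL₂ = 1.66 mm = 1.66×10⁻³ m
(α₁L₁ + α₂L₂)ΔT = g
α₁L₁ + α₂L₂ = 1.27×10⁻⁵×1.957 + 9.5×10⁻⁷×0.8155 = 2.5628625×10⁻⁵ m/K
ΔT = 1.66×10⁻³ / 2.5628625×10⁻⁵ = 64.771 K
T = 21.6 + 64.771 = 86.371 °C

T = 86.4 °C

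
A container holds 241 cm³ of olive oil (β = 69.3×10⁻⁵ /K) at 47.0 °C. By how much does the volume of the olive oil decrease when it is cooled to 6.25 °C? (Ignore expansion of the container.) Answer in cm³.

|ΔT| = |6.25 − 47.0| = 40.75 K
ΔV = βV₀ΔT = (69.3×10⁻⁵)(241)(40.75) = 6.81 cm³

ΔV = 6.81 cm³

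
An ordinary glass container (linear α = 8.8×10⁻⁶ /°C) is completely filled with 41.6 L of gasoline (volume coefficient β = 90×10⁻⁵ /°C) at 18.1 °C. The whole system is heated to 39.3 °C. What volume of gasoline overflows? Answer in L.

0.770 L

The container also expands: β_container ≈ 3α = 2.64×10⁻⁵ /K
Net overflow = V₀(β_liq − 3α_cont)ΔT
β − 3α = 9.00×10⁻⁴ − 2.64×10⁻⁵ = 8.736×10⁻⁴ /K; ΔT = 21.2 K
ΔV = 41.6 × 8.736×10⁻⁴ × 21.2 = 0.770 L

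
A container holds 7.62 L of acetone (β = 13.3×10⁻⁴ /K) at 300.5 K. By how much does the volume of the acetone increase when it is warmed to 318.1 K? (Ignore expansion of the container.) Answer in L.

|ΔT| = |318.1 − 300.5| = 17.6 K
ΔV = βV₀ΔT = (13.3×10⁻⁴)(7.62)(17.6) = 0.178 L

ΔV = 0.178 L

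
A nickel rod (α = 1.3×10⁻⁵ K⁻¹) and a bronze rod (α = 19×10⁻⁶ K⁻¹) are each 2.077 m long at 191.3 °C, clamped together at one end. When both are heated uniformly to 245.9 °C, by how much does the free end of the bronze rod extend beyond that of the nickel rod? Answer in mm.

0.680 mm

ΔT = 54.6 K
nickel: ΔL = 1.3×10⁻⁵ × 2.077 m × 54.6 = 1.4743×10⁻³ m = 1.4743 mm
bronze: ΔL = 19×10⁻⁶ × 2.077 m × 54.6 = 2.1547×10⁻³ m = 2.1547 mm
difference = 2.1547 − 1.4743 = 0.6804 mm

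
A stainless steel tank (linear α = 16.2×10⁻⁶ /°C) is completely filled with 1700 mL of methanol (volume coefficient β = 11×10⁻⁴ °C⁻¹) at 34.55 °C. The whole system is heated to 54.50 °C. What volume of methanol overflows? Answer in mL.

35.7 mL

The tank also expands: β_container ≈ 3α = 4.86×10⁻⁵ /K
Net overflow = V₀(β_liq − 3α_cont)ΔT
β − 3α = 1.10×10⁻³ − 4.86×10⁻⁵ = 1.0514×10⁻³ /K; ΔT = 19.95 K
ΔV = 1700 × 1.0514×10⁻³ × 19.95 = 35.7 mL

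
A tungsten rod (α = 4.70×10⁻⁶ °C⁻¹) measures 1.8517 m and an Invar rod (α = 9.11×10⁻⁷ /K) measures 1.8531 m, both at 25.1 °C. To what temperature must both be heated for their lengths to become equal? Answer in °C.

L₁(1 + α₁ΔT) = L₂(1 + α₂ΔT) ⇒ ΔT = (L₂ − L₁)/(α₁L₁ − α₂L₂)
L₂ − L₁ = 1.8531 − 1.8517 = 1.40×10⁻³ m
α₁L₁ − α₂L₂ = 4.70×10⁻⁶×1.8517 − 9.11×10⁻⁷×1.8531 = 7.0148159×10⁻⁶ m/K
ΔT = 1.40×10⁻³ / 7.0148159×10⁻⁶ = 199.578 K
T = 25.1 + 199.578 = 224.678 °C

T = 224.7 °C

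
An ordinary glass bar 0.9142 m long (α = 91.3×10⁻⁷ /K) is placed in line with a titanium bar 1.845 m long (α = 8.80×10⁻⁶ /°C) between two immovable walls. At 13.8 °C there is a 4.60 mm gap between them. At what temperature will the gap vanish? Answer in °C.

T = 201 °C

Gap closes when ΔL₁ + ΔL₂ = 4.60 mm = 4.60×10⁻³ m
(α₁L₁ + α₂L₂)ΔT = g
α₁L₁ + α₂L₂ = 91.3×10⁻⁷×0.9142 + 8.80×10⁻⁶×1.845 = 2.4582646×10⁻⁵ m/K
ΔT = 4.60×10⁻³ / 2.4582646×10⁻⁵ = 187.12 K
T = 13.8 + 187.12 = 200.92 °C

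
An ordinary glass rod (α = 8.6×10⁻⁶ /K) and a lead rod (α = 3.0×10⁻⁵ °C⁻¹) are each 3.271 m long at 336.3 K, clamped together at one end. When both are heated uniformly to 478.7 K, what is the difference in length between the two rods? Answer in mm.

9.97 mm

ΔT = 142.4 K
ordinary glass: ΔL = 8.6×10⁻⁶ × 3.271 m × 142.4 = 4.0058×10⁻³ m = 4.0058 mm
lead: ΔL = 3.0×10⁻⁵ × 3.271 m × 142.4 = 1.3974×10⁻² m = 13.974 mm
difference = 13.974 − 4.0058 = 9.9682 mm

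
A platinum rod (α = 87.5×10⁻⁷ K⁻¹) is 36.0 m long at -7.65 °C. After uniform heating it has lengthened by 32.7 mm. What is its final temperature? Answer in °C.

T = 96.2 °C

ΔL = αL₀ΔT ⇒ ΔT = ΔL / (αL₀)
ΔT = 32.7×10⁻³ m / (87.5×10⁻⁷ × 36.0 m) = 103.810 K
T = -7.65 + 103.810 = 96.160 °C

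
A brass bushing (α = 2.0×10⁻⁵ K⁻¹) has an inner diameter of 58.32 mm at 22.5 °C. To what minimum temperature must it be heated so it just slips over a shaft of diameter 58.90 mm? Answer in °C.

T = 520 °C

Required Δd = 58.90 − 58.32 = 0.58 mm
Δd = αd₀ΔT ⇒ ΔT = Δd/(αd₀) = 0.58 / (2.0×10⁻⁵ × 58.32) = 497.26 K
T_min = 22.5 + 497.26 = 519.76 °C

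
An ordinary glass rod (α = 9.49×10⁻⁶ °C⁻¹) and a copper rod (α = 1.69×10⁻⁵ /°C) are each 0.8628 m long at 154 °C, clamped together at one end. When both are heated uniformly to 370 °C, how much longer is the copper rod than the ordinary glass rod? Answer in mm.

ΔT = 216 K
ordinary glass: ΔL = 9.49×10⁻⁶ × 0.8628 m × 216 = 1.7686×10⁻³ m = 1.7686 mm
copper: ΔL = 1.69×10⁻⁵ × 0.8628 m × 216 = 3.1496×10⁻³ m = 3.1496 mm
difference = 3.1496 − 1.7686 = 1.3810 mm

1.38 mm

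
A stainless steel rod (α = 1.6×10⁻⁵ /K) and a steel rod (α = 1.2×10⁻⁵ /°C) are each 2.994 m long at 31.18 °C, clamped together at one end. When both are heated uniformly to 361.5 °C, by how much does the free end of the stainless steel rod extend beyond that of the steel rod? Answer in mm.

ΔT = 330.32 K
stainless steel: ΔL = 1.6×10⁻⁵ × 2.994 m × 330.32 = 1.5824×10⁻² m = 15.824 mm
steel: ΔL = 1.2×10⁻⁵ × 2.994 m × 330.32 = 1.1868×10⁻² m = 11.868 mm
difference = 15.824 − 11.868 = 3.956 mm

3.96 mm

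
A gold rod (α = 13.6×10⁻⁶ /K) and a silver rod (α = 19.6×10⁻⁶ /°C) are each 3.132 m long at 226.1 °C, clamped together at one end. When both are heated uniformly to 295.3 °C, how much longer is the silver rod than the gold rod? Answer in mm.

1.30 mm

ΔT = 69.2 K
gold: ΔL = 13.6×10⁻⁶ × 3.132 m × 69.2 = 2.9476×10⁻³ m = 2.9476 mm
silver: ΔL = 19.6×10⁻⁶ × 3.132 m × 69.2 = 4.2480×10⁻³ m = 4.2480 mm
difference = 4.2480 − 2.9476 = 1.3004 mm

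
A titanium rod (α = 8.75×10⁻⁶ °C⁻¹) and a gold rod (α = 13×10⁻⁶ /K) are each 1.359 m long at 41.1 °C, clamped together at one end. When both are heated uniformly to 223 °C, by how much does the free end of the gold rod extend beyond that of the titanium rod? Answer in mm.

ΔT = 181.9 K
titanium: ΔL = 8.75×10⁻⁶ × 1.359 m × 181.9 = 2.1630×10⁻³ m = 2.1630 mm
gold: ΔL = 13×10⁻⁶ × 1.359 m × 181.9 = 3.2136×10⁻³ m = 3.2136 mm
difference = 3.2136 − 2.1630 = 1.0506 mm

1.05 mm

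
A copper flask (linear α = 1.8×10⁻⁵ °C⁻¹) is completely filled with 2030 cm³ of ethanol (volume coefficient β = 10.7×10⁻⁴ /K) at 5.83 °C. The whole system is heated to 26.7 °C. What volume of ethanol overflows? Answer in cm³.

The flask also expands: β_container ≈ 3α = 5.4×10⁻⁵ /K
Net overflow = V₀(β_liq − 3α_cont)ΔT
β − 3α = 1.07×10⁻³ − 5.4×10⁻⁵ = 1.016×10⁻³ /K; ΔT = 20.87 K
ΔV = 2030 × 1.016×10⁻³ × 20.87 = 43.0 cm³

43.0 cm³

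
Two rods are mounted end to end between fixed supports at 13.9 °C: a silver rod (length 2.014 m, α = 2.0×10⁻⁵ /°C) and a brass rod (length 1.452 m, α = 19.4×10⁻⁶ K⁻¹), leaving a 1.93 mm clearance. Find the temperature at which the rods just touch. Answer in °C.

Gap closes when ΔL₁ + ΔL₂ = 1.93 mm = 1.93×10⁻³ m
(α₁L₁ + α₂L₂)ΔT = g
α₁L₁ + α₂L₂ = 2.0×10⁻⁵×2.014 + 19.4×10⁻⁶×1.452 = 6.84488×10⁻⁵ m/K
ΔT = 1.93×10⁻³ / 6.84488×10⁻⁵ = 28.196 K
T = 13.9 + 28.196 = 42.096 °C

T = 42.1 °C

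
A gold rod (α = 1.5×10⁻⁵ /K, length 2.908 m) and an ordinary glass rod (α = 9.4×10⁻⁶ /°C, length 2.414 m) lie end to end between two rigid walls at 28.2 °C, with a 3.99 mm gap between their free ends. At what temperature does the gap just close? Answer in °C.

T = 88.4 °C

α₁L₁ = 4.362×10⁻⁵ m/K, α₂L₂ = 2.26916×10⁻⁵ m/K → total 6.63116×10⁻⁵ m/K
ΔT = g/(α₁L₁+α₂L₂) = 3.99×10⁻³ / 6.63116×10⁻⁵ = 60.170 K
T = 28.2 + 60.170 = 88.370 °C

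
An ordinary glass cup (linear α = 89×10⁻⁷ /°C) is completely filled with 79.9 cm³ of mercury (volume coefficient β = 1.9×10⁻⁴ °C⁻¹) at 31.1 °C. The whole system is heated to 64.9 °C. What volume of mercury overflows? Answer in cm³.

The cup also expands: β_container ≈ 3α = 2.67×10⁻⁵ /K
Net overflow = V₀(β_liq − 3α_cont)ΔT
β − 3α = 1.90×10⁻⁴ − 2.67×10⁻⁵ = 1.633×10⁻⁴ /K; ΔT = 33.8 K
ΔV = 79.9 × 1.633×10⁻⁴ × 33.8 = 0.441 cm³

0.441 cm³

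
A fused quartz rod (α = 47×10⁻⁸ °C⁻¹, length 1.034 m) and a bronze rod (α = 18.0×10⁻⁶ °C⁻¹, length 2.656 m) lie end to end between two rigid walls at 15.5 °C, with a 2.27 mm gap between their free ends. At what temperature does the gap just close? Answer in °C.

α₁L₁ = 4.8598×10⁻⁷ m/K, α₂L₂ = 4.7808×10⁻⁵ m/K → total 4.829398×10⁻⁵ m/K
ΔT = g/(α₁L₁+α₂L₂) = 2.27×10⁻³ / 4.829398×10⁻⁵ = 47.004 K
T = 15.5 + 47.004 = 62.504 °C

T = 62.5 °C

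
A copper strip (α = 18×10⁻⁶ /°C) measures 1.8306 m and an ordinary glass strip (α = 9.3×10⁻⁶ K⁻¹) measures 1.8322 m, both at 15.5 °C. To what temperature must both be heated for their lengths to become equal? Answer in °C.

T = 116.1 °C

Equal length when α₁L₁ΔT − α₂L₂ΔT = L₂ − L₁ = 1.60×10⁻³ m
α₁L₁ = 3.29508×10⁻⁵, α₂L₂ = 1.703946×10⁻⁵ → Δ(αL) = 1.591134×10⁻⁵ m/K
ΔT = 1.60×10⁻³ / 1.591134×10⁻⁵ = 100.557 K, so T = 15.5 + 100.557 = 116.057 °C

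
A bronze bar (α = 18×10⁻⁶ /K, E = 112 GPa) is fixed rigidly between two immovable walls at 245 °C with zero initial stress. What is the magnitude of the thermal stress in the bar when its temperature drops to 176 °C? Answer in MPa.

Fully constrained: the free strain ε = αΔT is blocked, so σ = Eε = EαΔT.
|ΔT| = 69 K
σ = 112×10⁹ × 18×10⁻⁶ × 69 = 1.39×10⁸ Pa

σ = 139 MPa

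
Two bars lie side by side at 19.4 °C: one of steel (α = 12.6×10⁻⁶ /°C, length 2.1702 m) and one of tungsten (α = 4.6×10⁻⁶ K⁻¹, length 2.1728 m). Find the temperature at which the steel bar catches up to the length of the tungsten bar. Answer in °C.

T = 169.3 °C

Equal length when α₁L₁ΔT − α₂L₂ΔT = L₂ − L₁ = 2.60×10⁻³ m
α₁L₁ = 2.734452×10⁻⁵, α₂L₂ = 9.99488×10⁻⁶ → Δ(αL) = 1.734964×10⁻⁵ m/K
ΔT = 2.60×10⁻³ / 1.734964×10⁻⁵ = 149.859 K, so T = 19.4 + 149.859 = 169.259 °C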